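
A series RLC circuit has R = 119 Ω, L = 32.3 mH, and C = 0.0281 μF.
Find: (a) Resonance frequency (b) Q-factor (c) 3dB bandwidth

Step 1 — Resonance condition Im(Z)=0 gives ω₀ = 1/√(LC).
Step 2 — ω₀ = 1/√(0.0323·2.81e-08) = 3.319e+04 rad/s.
Step 3 — f₀ = ω₀/(2π) = 5283 Hz.
Step 4 — Series Q: Q = ω₀L/R = 3.319e+04·0.0323/119 = 9.01.
Step 5 — 3dB bandwidth: Δω = ω₀/Q = 3684 rad/s; BW = Δω/(2π) = 586.4 Hz.

(a) f₀ = 5283 Hz  (b) Q = 9.01  (c) BW = 586.4 Hz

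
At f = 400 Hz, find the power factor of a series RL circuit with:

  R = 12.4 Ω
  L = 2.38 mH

Step 1 — Angular frequency: ω = 2π·f = 2π·400 = 2513 rad/s.
Step 2 — Component impedances:
  R: Z = R = 12.4 Ω
  L: Z = jωL = j·2513·0.00238 = 0 + j5.982 Ω
Step 3 — Series combination: Z_total = R + L = 12.4 + j5.982 Ω = 13.77∠25.8° Ω.
Step 4 — Power factor: PF = cos(φ) = Re(Z)/|Z| = 12.4/13.767 = 0.9007.
Step 5 — Type: Im(Z) = 5.982 ⇒ lagging (phase φ = 25.8°).

PF = 0.9007 (lagging, φ = 25.8°)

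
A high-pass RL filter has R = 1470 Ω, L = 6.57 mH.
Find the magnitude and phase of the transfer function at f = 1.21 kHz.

Step 1 — Angular frequency: ω = 2π·1210 = 7603 rad/s.
Step 2 — Transfer function: H(jω) = jωL/(R + jωL).
Step 3 — Numerator jωL = j·49.95; denominator R + jωL = 1470 + j49.95.
Step 4 — H = 0.001153 + j0.03394.
Step 5 — Magnitude: |H| = 0.03396 (-29.4 dB); phase: φ = 88.1°.

|H| = 0.03396 (-29.4 dB), φ = 88.1°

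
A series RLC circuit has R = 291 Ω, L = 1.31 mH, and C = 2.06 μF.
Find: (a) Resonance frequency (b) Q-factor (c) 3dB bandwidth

Step 1 — Resonance: ω₀ = 1/√(LC) = 1/√(0.00131·2.06e-06) = 1.925e+04 rad/s.
Step 2 — f₀ = ω₀/(2π) = 3064 Hz.
Step 3 — Series Q: Q = ω₀L/R = 1.925e+04·0.00131/291 = 0.08666.
Step 4 — Bandwidth: Δω = ω₀/Q = 2.221e+05 rad/s; BW = Δω/(2π) = 3.535e+04 Hz.

(a) f₀ = 3064 Hz  (b) Q = 0.08666  (c) BW = 3.535e+04 Hz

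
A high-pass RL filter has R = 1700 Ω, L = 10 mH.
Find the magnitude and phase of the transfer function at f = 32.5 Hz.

Step 1 — Angular frequency: ω = 2π·32.5 = 204.2 rad/s.
Step 2 — Transfer function: H(jω) = jωL/(R + jωL).
Step 3 — Numerator jωL = j·2.042; denominator R + jωL = 1700 + j2.042.
Step 4 — H = 1.443e-06 + j0.001201.
Step 5 — Magnitude: |H| = 0.001201 (-58.4 dB); phase: φ = 89.9°.

|H| = 0.001201 (-58.4 dB), φ = 89.9°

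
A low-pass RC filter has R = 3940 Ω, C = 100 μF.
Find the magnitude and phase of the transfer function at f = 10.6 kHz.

Step 1 — Angular frequency: ω = 2π·1.06e+04 = 6.66e+04 rad/s.
Step 2 — Transfer function: H(jω) = 1/(1 + jωRC).
Step 3 — Denominator: 1 + jωRC = 1 + j·6.66e+04·3940·0.0001 = 1 + j2.624e+04.
Step 4 — H = 1.452e-09 - j3.811e-05.
Step 5 — Magnitude: |H| = 3.811e-05 (-88.4 dB); phase: φ = -90.0°.

|H| = 3.811e-05 (-88.4 dB), φ = -90.0°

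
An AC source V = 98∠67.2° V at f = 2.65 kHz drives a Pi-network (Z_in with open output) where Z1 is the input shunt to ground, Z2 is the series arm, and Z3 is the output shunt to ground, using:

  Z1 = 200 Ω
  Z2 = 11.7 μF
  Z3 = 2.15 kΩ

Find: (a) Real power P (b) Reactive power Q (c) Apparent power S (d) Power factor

Step 1 — Angular frequency: ω = 2π·f = 2π·2650 = 1.665e+04 rad/s.
Step 2 — Component impedances:
  Z1: Z = R = 200 Ω
  Z2: Z = 1/(jωC) = -j/(ω·C) = 0 - j5.133 Ω
  Z3: Z = R = 2150 Ω
Step 3 — With open output, the series arm Z2 and the output shunt Z3 appear in series to ground: Z2 + Z3 = 2150 - j5.133 Ω.
Step 4 — Parallel with input shunt Z1: Z_in = Z1 || (Z2 + Z3) = 183 - j0.03718 Ω = 183∠-0.0° Ω.
Step 5 — Source phasor: V = 98∠67.2° V = 37.98 + j90.34 V.
Step 6 — Current: I = V / Z = 0.2074 + j0.4938 A = 0.5356∠67.2° A.
Step 7 — Complex power: S = V·I* = 52.49 - j0.01067 VA.
Step 8 — Real power: P = Re(S) = 52.49 W.
Step 9 — Reactive power: Q = Im(S) = -0.01067 VAR.
Step 10 — Apparent power: |S| = 52.49 VA.
Step 11 — Power factor: PF = P/|S| = 1 (leading).

(a) P = 52.49 W  (b) Q = -0.01067 VAR  (c) S = 52.49 VA  (d) PF = 1 (leading)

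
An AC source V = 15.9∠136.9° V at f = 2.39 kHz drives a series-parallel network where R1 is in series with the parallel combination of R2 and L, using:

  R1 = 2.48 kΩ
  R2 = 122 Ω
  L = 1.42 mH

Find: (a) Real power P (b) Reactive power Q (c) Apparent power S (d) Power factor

Step 1 — Angular frequency: ω = 2π·f = 2π·2390 = 1.502e+04 rad/s.
Step 2 — Component impedances:
  R1: Z = R = 2480 Ω
  R2: Z = R = 122 Ω
  L: Z = jωL = j·1.502e+04·0.00142 = 0 + j21.32 Ω
Step 3 — Parallel branch: R2 || L = 1/(1/R2 + 1/L) = 3.617 + j20.69 Ω.
Step 4 — Series with R1: Z_total = R1 + (R2 || L) = 2484 + j20.69 Ω = 2484∠0.5° Ω.
Step 5 — Source phasor: V = 15.9∠136.9° V = -11.61 + j10.86 V.
Step 6 — Current: I = V / Z = -0.004638 + j0.004413 A = 0.006402∠136.4° A.
Step 7 — Complex power: S = V·I* = 0.1018 + j0.000848 VA.
Step 8 — Real power: P = Re(S) = 0.1018 W.
Step 9 — Reactive power: Q = Im(S) = 0.000848 VAR.
Step 10 — Apparent power: |S| = 0.1018 VA.
Step 11 — Power factor: PF = P/|S| = 1 (lagging).

(a) P = 0.1018 W  (b) Q = 0.000848 VAR  (c) S = 0.1018 VA  (d) PF = 1 (lagging)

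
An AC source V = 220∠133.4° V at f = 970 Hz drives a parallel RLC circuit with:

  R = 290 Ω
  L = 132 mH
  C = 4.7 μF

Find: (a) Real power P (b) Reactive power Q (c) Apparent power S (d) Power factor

Step 1 — Angular frequency: ω = 2π·f = 2π·970 = 6095 rad/s.
Step 2 — Component impedances:
  R: Z = R = 290 Ω
  L: Z = jωL = j·6095·0.132 = 0 + j804.5 Ω
  C: Z = 1/(jωC) = -j/(ω·C) = 0 - j34.91 Ω
Step 3 — Parallel combination: 1/Z_total = 1/R + 1/L + 1/C; Z_total = 4.521 - j35.92 Ω = 36.21∠-82.8° Ω.
Step 4 — Source phasor: V = 220∠133.4° V = -151.2 + j159.8 V.
Step 5 — Current: I = V / Z = -4.901 - j3.591 A = 6.076∠-143.8° A.
Step 6 — Complex power: S = V·I* = 166.9 - j1326 VA.
Step 7 — Real power: P = Re(S) = 166.9 W.
Step 8 — Reactive power: Q = Im(S) = -1326 VAR.
Step 9 — Apparent power: |S| = 1337 VA.
Step 10 — Power factor: PF = P/|S| = 0.1249 (leading).

(a) P = 166.9 W  (b) Q = -1326 VAR  (c) S = 1337 VA  (d) PF = 0.1249 (leading)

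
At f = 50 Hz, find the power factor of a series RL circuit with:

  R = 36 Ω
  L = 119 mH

Step 1 — Angular frequency: ω = 2π·f = 2π·50 = 314.2 rad/s.
Step 2 — Component impedances:
  R: Z = R = 36 Ω
  L: Z = jωL = j·314.2·0.119 = 0 + j37.38 Ω
Step 3 — Series combination: Z_total = R + L = 36 + j37.38 Ω = 51.9∠46.1° Ω.
Step 4 — Power factor: PF = cos(φ) = Re(Z)/|Z| = 36/51.9 = 0.6936.
Step 5 — Type: Im(Z) = 37.38 ⇒ lagging (phase φ = 46.1°).

PF = 0.6936 (lagging, φ = 46.1°)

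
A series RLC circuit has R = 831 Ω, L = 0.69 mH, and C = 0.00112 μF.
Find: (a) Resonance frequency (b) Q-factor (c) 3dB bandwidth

Step 1 — Resonance: ω₀ = 1/√(LC) = 1/√(0.00069·1.12e-09) = 1.138e+06 rad/s.
Step 2 — f₀ = ω₀/(2π) = 1.81e+05 Hz.
Step 3 — Series Q: Q = ω₀L/R = 1.138e+06·0.00069/831 = 0.9445.
Step 4 — Bandwidth: Δω = ω₀/Q = 1.204e+06 rad/s; BW = Δω/(2π) = 1.917e+05 Hz.

(a) f₀ = 1.81e+05 Hz  (b) Q = 0.9445  (c) BW = 1.917e+05 Hz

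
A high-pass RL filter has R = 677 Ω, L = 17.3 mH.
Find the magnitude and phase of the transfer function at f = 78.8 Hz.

Step 1 — Angular frequency: ω = 2π·78.8 = 495.1 rad/s.
Step 2 — Transfer function: H(jω) = jωL/(R + jωL).
Step 3 — Numerator jωL = j·8.565; denominator R + jωL = 677 + j8.565.
Step 4 — H = 0.0001601 + j0.01265.
Step 5 — Magnitude: |H| = 0.01265 (-38.0 dB); phase: φ = 89.3°.

|H| = 0.01265 (-38.0 dB), φ = 89.3°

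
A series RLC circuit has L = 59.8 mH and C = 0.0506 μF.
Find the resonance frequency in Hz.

Step 1 — Resonance condition Im(Z)=0 gives ω₀ = 1/√(LC).
Step 2 — ω₀ = 1/√(0.0598·5.06e-08) = 1.818e+04 rad/s.
Step 3 — f₀ = ω₀/(2π) = 2893 Hz.

f₀ = 2893 Hz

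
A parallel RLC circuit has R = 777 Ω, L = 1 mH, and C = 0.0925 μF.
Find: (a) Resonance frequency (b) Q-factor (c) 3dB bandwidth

Step 1 — Resonance: ω₀ = 1/√(LC) = 1/√(0.001·9.25e-08) = 1.04e+05 rad/s.
Step 2 — f₀ = ω₀/(2π) = 1.655e+04 Hz.
Step 3 — Parallel Q: Q = R/(ω₀L) = 777/(1.04e+05·0.001) = 7.473.
Step 4 — Bandwidth: Δω = ω₀/Q = 1.391e+04 rad/s; BW = Δω/(2π) = 2214 Hz.

(a) f₀ = 1.655e+04 Hz  (b) Q = 7.473  (c) BW = 2214 Hz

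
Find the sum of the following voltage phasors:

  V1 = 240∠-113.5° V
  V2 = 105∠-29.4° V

Step 1 — Convert each phasor to rectangular form:
  V1 = 240·(cos(-113.5°) + j·sin(-113.5°)) = -95.7 - j220.1 V
  V2 = 105·(cos(-29.4°) + j·sin(-29.4°)) = 91.48 - j51.54 V
Step 2 — Sum components: V_total = -4.222 - j271.6 V.
Step 3 — Convert to polar: |V_total| = 271.7 V, ∠V_total = -90.9°.

V_total = 271.7∠-90.9° V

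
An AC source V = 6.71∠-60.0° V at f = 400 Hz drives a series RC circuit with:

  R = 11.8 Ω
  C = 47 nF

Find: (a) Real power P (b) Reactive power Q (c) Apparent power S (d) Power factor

Step 1 — Angular frequency: ω = 2π·f = 2π·400 = 2513 rad/s.
Step 2 — Component impedances:
  R: Z = R = 11.8 Ω
  C: Z = 1/(jωC) = -j/(ω·C) = 0 - j8466 Ω
Step 3 — Series combination: Z_total = R + C = 11.8 - j8466 Ω = 8466∠-89.9° Ω.
Step 4 — Source phasor: V = 6.71∠-60.0° V = 3.355 - j5.811 V.
Step 5 — Current: I = V / Z = 0.000687 + j0.0003953 A = 0.0007926∠29.9° A.
Step 6 — Complex power: S = V·I* = 7.413e-06 - j0.005318 VA.
Step 7 — Real power: P = Re(S) = 7.413e-06 W.
Step 8 — Reactive power: Q = Im(S) = -0.005318 VAR.
Step 9 — Apparent power: |S| = 0.005318 VA.
Step 10 — Power factor: PF = P/|S| = 0.001394 (leading).

(a) P = 7.413e-06 W  (b) Q = -0.005318 VAR  (c) S = 0.005318 VA  (d) PF = 0.001394 (leading)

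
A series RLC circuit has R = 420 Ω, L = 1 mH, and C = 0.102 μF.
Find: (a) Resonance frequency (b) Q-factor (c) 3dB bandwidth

Step 1 — Resonance: ω₀ = 1/√(LC) = 1/√(0.001·1.02e-07) = 9.901e+04 rad/s.
Step 2 — f₀ = ω₀/(2π) = 1.576e+04 Hz.
Step 3 — Series Q: Q = ω₀L/R = 9.901e+04·0.001/420 = 0.2357.
Step 4 — Bandwidth: Δω = ω₀/Q = 4.2e+05 rad/s; BW = Δω/(2π) = 6.685e+04 Hz.

(a) f₀ = 1.576e+04 Hz  (b) Q = 0.2357  (c) BW = 6.685e+04 Hz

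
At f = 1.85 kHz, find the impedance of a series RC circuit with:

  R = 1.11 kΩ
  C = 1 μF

Step 1 — Angular frequency: ω = 2π·f = 2π·1850 = 1.162e+04 rad/s.
Step 2 — Component impedances:
  R: Z = R = 1110 Ω
  C: Z = 1/(jωC) = -j/(ω·C) = 0 - j86.03 Ω
Step 3 — Series combination: Z_total = R + C = 1110 - j86.03 Ω = 1113∠-4.4° Ω.

Z = 1110 - j86.03 Ω = 1113∠-4.4° Ω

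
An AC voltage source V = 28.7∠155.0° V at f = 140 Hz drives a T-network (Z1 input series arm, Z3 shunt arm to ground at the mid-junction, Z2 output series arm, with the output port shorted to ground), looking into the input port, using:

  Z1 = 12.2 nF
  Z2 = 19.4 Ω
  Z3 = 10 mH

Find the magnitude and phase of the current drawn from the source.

Step 1 — Angular frequency: ω = 2π·f = 2π·140 = 879.6 rad/s.
Step 2 — Component impedances:
  Z1: Z = 1/(jωC) = -j/(ω·C) = 0 - j9.318e+04 Ω
  Z2: Z = R = 19.4 Ω
  Z3: Z = jωL = j·879.6·0.01 = 0 + j8.796 Ω
Step 3 — With the output port shorted to ground, the output series arm Z2 runs from the junction to ground; the shunt arm Z3 also runs from the junction to ground. They appear in parallel: Z3 || Z2 = 3.308 + j7.296 Ω.
Step 4 — Series with input arm Z1: Z_in = Z1 + (Z3 || Z2) = 3.308 - j9.317e+04 Ω = 9.317e+04∠-90.0° Ω.
Step 5 — Source phasor: V = 28.7∠155.0° V = -26.01 + j12.13 V.
Step 6 — Ohm's law: I = V / Z_total = (-26.01 + j12.13) / (3.308 - j9.317e+04) = -0.0001302 - j0.0002792 A.
Step 7 — Convert to polar: |I| = 0.000308 A, ∠I = -115.0°.

I = 0.000308∠-115.0° A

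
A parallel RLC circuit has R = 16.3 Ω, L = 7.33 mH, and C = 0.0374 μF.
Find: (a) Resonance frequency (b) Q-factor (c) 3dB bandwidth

Step 1 — Resonance: ω₀ = 1/√(LC) = 1/√(0.00733·3.74e-08) = 6.04e+04 rad/s.
Step 2 — f₀ = ω₀/(2π) = 9612 Hz.
Step 3 — Parallel Q: Q = R/(ω₀L) = 16.3/(6.04e+04·0.00733) = 0.03682.
Step 4 — Bandwidth: Δω = ω₀/Q = 1.64e+06 rad/s; BW = Δω/(2π) = 2.611e+05 Hz.

(a) f₀ = 9612 Hz  (b) Q = 0.03682  (c) BW = 2.611e+05 Hz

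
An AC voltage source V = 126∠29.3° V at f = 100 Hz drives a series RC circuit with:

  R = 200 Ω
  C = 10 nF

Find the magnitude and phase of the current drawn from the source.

Step 1 — Angular frequency: ω = 2π·f = 2π·100 = 628.3 rad/s.
Step 2 — Component impedances:
  R: Z = R = 200 Ω
  C: Z = 1/(jωC) = -j/(ω·C) = 0 - j1.592e+05 Ω
Step 3 — Series combination: Z_total = R + C = 200 - j1.592e+05 Ω = 1.592e+05∠-89.9° Ω.
Step 4 — Source phasor: V = 126∠29.3° V = 109.9 + j61.66 V.
Step 5 — Ohm's law: I = V / Z_total = (109.9 + j61.66) / (200 - j1.592e+05) = -0.0003866 + j0.0006909 A.
Step 6 — Convert to polar: |I| = 0.0007917 A, ∠I = 119.2°.

I = 0.0007917∠119.2° A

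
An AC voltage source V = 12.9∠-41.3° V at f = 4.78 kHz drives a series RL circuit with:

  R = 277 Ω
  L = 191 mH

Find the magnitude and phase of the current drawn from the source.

Step 1 — Angular frequency: ω = 2π·f = 2π·4780 = 3.003e+04 rad/s.
Step 2 — Component impedances:
  R: Z = R = 277 Ω
  L: Z = jωL = j·3.003e+04·0.191 = 0 + j5736 Ω
Step 3 — Series combination: Z_total = R + L = 277 + j5736 Ω = 5743∠87.2° Ω.
Step 4 — Source phasor: V = 12.9∠-41.3° V = 9.691 - j8.514 V.
Step 5 — Ohm's law: I = V / Z_total = (9.691 - j8.514) / (277 + j5736) = -0.001399 - j0.001757 A.
Step 6 — Convert to polar: |I| = 0.002246 A, ∠I = -128.5°.

I = 0.002246∠-128.5° A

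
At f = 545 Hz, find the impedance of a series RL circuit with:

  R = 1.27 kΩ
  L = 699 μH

Step 1 — Angular frequency: ω = 2π·f = 2π·545 = 3424 rad/s.
Step 2 — Component impedances:
  R: Z = R = 1270 Ω
  L: Z = jωL = j·3424·0.000699 = 0 + j2.394 Ω
Step 3 — Series combination: Z_total = R + L = 1270 + j2.394 Ω = 1270∠0.1° Ω.

Z = 1270 + j2.394 Ω = 1270∠0.1° Ω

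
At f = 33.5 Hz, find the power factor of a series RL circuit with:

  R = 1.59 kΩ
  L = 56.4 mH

Step 1 — Angular frequency: ω = 2π·f = 2π·33.5 = 210.5 rad/s.
Step 2 — Component impedances:
  R: Z = R = 1590 Ω
  L: Z = jωL = j·210.5·0.0564 = 0 + j11.87 Ω
Step 3 — Series combination: Z_total = R + L = 1590 + j11.87 Ω = 1590∠0.4° Ω.
Step 4 — Power factor: PF = cos(φ) = Re(Z)/|Z| = 1590/1590 = 1.
Step 5 — Type: Im(Z) = 11.87 ⇒ lagging (phase φ = 0.4°).

PF = 1 (lagging, φ = 0.4°)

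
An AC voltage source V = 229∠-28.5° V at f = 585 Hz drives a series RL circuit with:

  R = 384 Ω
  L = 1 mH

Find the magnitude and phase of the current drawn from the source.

Step 1 — Angular frequency: ω = 2π·f = 2π·585 = 3676 rad/s.
Step 2 — Component impedances:
  R: Z = R = 384 Ω
  L: Z = jωL = j·3676·0.001 = 0 + j3.676 Ω
Step 3 — Series combination: Z_total = R + L = 384 + j3.676 Ω = 384∠0.5° Ω.
Step 4 — Source phasor: V = 229∠-28.5° V = 201.2 - j109.3 V.
Step 5 — Ohm's law: I = V / Z_total = (201.2 - j109.3) / (384 + j3.676) = 0.5213 - j0.2895 A.
Step 6 — Convert to polar: |I| = 0.5963 A, ∠I = -29.0°.

I = 0.5963∠-29.0° A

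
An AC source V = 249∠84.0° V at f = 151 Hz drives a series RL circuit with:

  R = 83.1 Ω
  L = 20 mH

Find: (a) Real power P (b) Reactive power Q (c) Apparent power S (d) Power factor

Step 1 — Angular frequency: ω = 2π·f = 2π·151 = 948.8 rad/s.
Step 2 — Component impedances:
  R: Z = R = 83.1 Ω
  L: Z = jωL = j·948.8·0.02 = 0 + j18.98 Ω
Step 3 — Series combination: Z_total = R + L = 83.1 + j18.98 Ω = 85.24∠12.9° Ω.
Step 4 — Source phasor: V = 249∠84.0° V = 26.03 + j247.6 V.
Step 5 — Current: I = V / Z = 0.9444 + j2.764 A = 2.921∠71.1° A.
Step 6 — Complex power: S = V·I* = 709.1 + j161.9 VA.
Step 7 — Real power: P = Re(S) = 709.1 W.
Step 8 — Reactive power: Q = Im(S) = 161.9 VAR.
Step 9 — Apparent power: |S| = 727.4 VA.
Step 10 — Power factor: PF = P/|S| = 0.9749 (lagging).

(a) P = 709.1 W  (b) Q = 161.9 VAR  (c) S = 727.4 VA  (d) PF = 0.9749 (lagging)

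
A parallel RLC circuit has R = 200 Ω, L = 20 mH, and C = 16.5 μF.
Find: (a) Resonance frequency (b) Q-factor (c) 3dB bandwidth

Step 1 — Resonance: ω₀ = 1/√(LC) = 1/√(0.02·1.65e-05) = 1741 rad/s.
Step 2 — f₀ = ω₀/(2π) = 277.1 Hz.
Step 3 — Parallel Q: Q = R/(ω₀L) = 200/(1741·0.02) = 5.745.
Step 4 — Bandwidth: Δω = ω₀/Q = 303 rad/s; BW = Δω/(2π) = 48.23 Hz.

(a) f₀ = 277.1 Hz  (b) Q = 5.745  (c) BW = 48.23 Hz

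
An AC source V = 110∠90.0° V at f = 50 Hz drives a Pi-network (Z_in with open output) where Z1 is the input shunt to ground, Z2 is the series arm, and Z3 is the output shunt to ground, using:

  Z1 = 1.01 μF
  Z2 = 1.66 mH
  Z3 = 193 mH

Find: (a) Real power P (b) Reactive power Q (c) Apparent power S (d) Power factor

Step 1 — Angular frequency: ω = 2π·f = 2π·50 = 314.2 rad/s.
Step 2 — Component impedances:
  Z1: Z = 1/(jωC) = -j/(ω·C) = 0 - j3152 Ω
  Z2: Z = jωL = j·314.2·0.00166 = 0 + j0.5215 Ω
  Z3: Z = jωL = j·314.2·0.193 = 0 + j60.63 Ω
Step 3 — With open output, the series arm Z2 and the output shunt Z3 appear in series to ground: Z2 + Z3 = 0 + j61.15 Ω.
Step 4 — Parallel with input shunt Z1: Z_in = Z1 || (Z2 + Z3) = 0 + j62.36 Ω = 62.36∠90.0° Ω.
Step 5 — Source phasor: V = 110∠90.0° V = 0 + j110 V.
Step 6 — Current: I = V / Z = 1.764 A = 1.764∠-0.0° A.
Step 7 — Complex power: S = V·I* = 0 + j194 VA.
Step 8 — Real power: P = Re(S) = 0 W.
Step 9 — Reactive power: Q = Im(S) = 194 VAR.
Step 10 — Apparent power: |S| = 194 VA.
Step 11 — Power factor: PF = P/|S| = 0 (lagging).

(a) P = 0 W  (b) Q = 194 VAR  (c) S = 194 VA  (d) PF = 0 (lagging)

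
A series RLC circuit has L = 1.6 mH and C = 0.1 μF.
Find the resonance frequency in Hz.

Step 1 — Resonance condition Im(Z)=0 gives ω₀ = 1/√(LC).
Step 2 — ω₀ = 1/√(0.0016·1e-07) = 7.906e+04 rad/s.
Step 3 — f₀ = ω₀/(2π) = 1.258e+04 Hz.

f₀ = 1.258e+04 Hz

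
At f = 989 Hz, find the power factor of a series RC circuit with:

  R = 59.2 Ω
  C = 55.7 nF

Step 1 — Angular frequency: ω = 2π·f = 2π·989 = 6214 rad/s.
Step 2 — Component impedances:
  R: Z = R = 59.2 Ω
  C: Z = 1/(jωC) = -j/(ω·C) = 0 - j2889 Ω
Step 3 — Series combination: Z_total = R + C = 59.2 - j2889 Ω = 2890∠-88.8° Ω.
Step 4 — Power factor: PF = cos(φ) = Re(Z)/|Z| = 59.2/2889.7 = 0.02049.
Step 5 — Type: Im(Z) = -2889 ⇒ leading (phase φ = -88.8°).

PF = 0.02049 (leading, φ = -88.8°)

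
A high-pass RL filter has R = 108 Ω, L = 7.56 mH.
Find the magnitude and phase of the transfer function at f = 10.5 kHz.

Step 1 — Angular frequency: ω = 2π·1.05e+04 = 6.597e+04 rad/s.
Step 2 — Transfer function: H(jω) = jωL/(R + jωL).
Step 3 — Numerator jωL = j·498.8; denominator R + jωL = 108 + j498.8.
Step 4 — H = 0.9552 + j0.2068.
Step 5 — Magnitude: |H| = 0.9773 (-0.2 dB); phase: φ = 12.2°.

|H| = 0.9773 (-0.2 dB), φ = 12.2°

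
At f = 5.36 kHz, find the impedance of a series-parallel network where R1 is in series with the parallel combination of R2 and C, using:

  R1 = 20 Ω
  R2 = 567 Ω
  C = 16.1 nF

Step 1 — Angular frequency: ω = 2π·f = 2π·5360 = 3.368e+04 rad/s.
Step 2 — Component impedances:
  R1: Z = R = 20 Ω
  R2: Z = R = 567 Ω
  C: Z = 1/(jωC) = -j/(ω·C) = 0 - j1844 Ω
Step 3 — Parallel branch: R2 || C = 1/(1/R2 + 1/C) = 518 - j159.3 Ω.
Step 4 — Series with R1: Z_total = R1 + (R2 || C) = 538 - j159.3 Ω = 561.1∠-16.5° Ω.

Z = 538 - j159.3 Ω = 561.1∠-16.5° Ω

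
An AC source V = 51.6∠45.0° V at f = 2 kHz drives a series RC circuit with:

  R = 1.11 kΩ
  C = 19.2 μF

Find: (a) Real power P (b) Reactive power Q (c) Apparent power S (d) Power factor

Step 1 — Angular frequency: ω = 2π·f = 2π·2000 = 1.257e+04 rad/s.
Step 2 — Component impedances:
  R: Z = R = 1110 Ω
  C: Z = 1/(jωC) = -j/(ω·C) = 0 - j4.145 Ω
Step 3 — Series combination: Z_total = R + C = 1110 - j4.145 Ω = 1110∠-0.2° Ω.
Step 4 — Source phasor: V = 51.6∠45.0° V = 36.49 + j36.49 V.
Step 5 — Current: I = V / Z = 0.03275 + j0.03299 A = 0.04649∠45.2° A.
Step 6 — Complex power: S = V·I* = 2.399 - j0.008956 VA.
Step 7 — Real power: P = Re(S) = 2.399 W.
Step 8 — Reactive power: Q = Im(S) = -0.008956 VAR.
Step 9 — Apparent power: |S| = 2.399 VA.
Step 10 — Power factor: PF = P/|S| = 1 (leading).

(a) P = 2.399 W  (b) Q = -0.008956 VAR  (c) S = 2.399 VA  (d) PF = 1 (leading)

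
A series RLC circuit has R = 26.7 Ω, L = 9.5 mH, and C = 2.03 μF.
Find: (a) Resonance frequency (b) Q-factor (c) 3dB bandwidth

Step 1 — Resonance: ω₀ = 1/√(LC) = 1/√(0.0095·2.03e-06) = 7201 rad/s.
Step 2 — f₀ = ω₀/(2π) = 1146 Hz.
Step 3 — Series Q: Q = ω₀L/R = 7201·0.0095/26.7 = 2.562.
Step 4 — Bandwidth: Δω = ω₀/Q = 2811 rad/s; BW = Δω/(2π) = 447.3 Hz.

(a) f₀ = 1146 Hz  (b) Q = 2.562  (c) BW = 447.3 Hz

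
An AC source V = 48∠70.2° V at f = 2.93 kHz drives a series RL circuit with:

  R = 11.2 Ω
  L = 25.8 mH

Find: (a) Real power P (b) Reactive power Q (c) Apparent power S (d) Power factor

Step 1 — Angular frequency: ω = 2π·f = 2π·2930 = 1.841e+04 rad/s.
Step 2 — Component impedances:
  R: Z = R = 11.2 Ω
  L: Z = jωL = j·1.841e+04·0.0258 = 0 + j475 Ω
Step 3 — Series combination: Z_total = R + L = 11.2 + j475 Ω = 475.1∠88.6° Ω.
Step 4 — Source phasor: V = 48∠70.2° V = 16.26 + j45.16 V.
Step 5 — Current: I = V / Z = 0.09584 - j0.03197 A = 0.101∠-18.4° A.
Step 6 — Complex power: S = V·I* = 0.1143 + j4.848 VA.
Step 7 — Real power: P = Re(S) = 0.1143 W.
Step 8 — Reactive power: Q = Im(S) = 4.848 VAR.
Step 9 — Apparent power: |S| = 4.849 VA.
Step 10 — Power factor: PF = P/|S| = 0.02357 (lagging).

(a) P = 0.1143 W  (b) Q = 4.848 VAR  (c) S = 4.849 VA  (d) PF = 0.02357 (lagging)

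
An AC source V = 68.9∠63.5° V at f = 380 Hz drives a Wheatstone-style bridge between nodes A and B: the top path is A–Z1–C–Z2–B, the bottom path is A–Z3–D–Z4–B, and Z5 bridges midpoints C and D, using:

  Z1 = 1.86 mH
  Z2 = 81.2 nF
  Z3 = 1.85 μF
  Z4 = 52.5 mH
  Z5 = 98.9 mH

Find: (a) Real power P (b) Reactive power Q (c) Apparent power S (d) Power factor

Step 1 — Angular frequency: ω = 2π·f = 2π·380 = 2388 rad/s.
Step 2 — Component impedances:
  Z1: Z = jωL = j·2388·0.00186 = 0 + j4.441 Ω
  Z2: Z = 1/(jωC) = -j/(ω·C) = 0 - j5158 Ω
  Z3: Z = 1/(jωC) = -j/(ω·C) = 0 - j226.4 Ω
  Z4: Z = jωL = j·2388·0.0525 = 0 + j125.3 Ω
  Z5: Z = jωL = j·2388·0.0989 = 0 + j236.1 Ω
Step 3 — Bridge requires nodal analysis (the Z5 bridge couples midpoints C and D, so the two paths cannot be reduced to a simple series/parallel combination). Setting node B to ground and injecting 1 A at node A, the 3-node admittance system at A, C, D solves to V_A = Z_AB = 0 - j2194 Ω = 2194∠-90.0° Ω.
Step 4 — Source phasor: V = 68.9∠63.5° V = 30.74 + j61.66 V.
Step 5 — Current: I = V / Z = -0.02811 + j0.01401 A = 0.03141∠153.5° A.
Step 6 — Complex power: S = V·I* = 0 - j2.164 VA.
Step 7 — Real power: P = Re(S) = 0 W.
Step 8 — Reactive power: Q = Im(S) = -2.164 VAR.
Step 9 — Apparent power: |S| = 2.164 VA.
Step 10 — Power factor: PF = P/|S| = 0 (leading).

(a) P = 0 W  (b) Q = -2.164 VAR  (c) S = 2.164 VA  (d) PF = 0 (leading)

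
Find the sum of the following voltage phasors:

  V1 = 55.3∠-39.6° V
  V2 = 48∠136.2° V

Step 1 — Convert each phasor to rectangular form:
  V1 = 55.3·(cos(-39.6°) + j·sin(-39.6°)) = 42.61 - j35.25 V
  V2 = 48·(cos(136.2°) + j·sin(136.2°)) = -34.64 + j33.22 V
Step 2 — Sum components: V_total = 7.965 - j2.027 V.
Step 3 — Convert to polar: |V_total| = 8.219 V, ∠V_total = -14.3°.

V_total = 8.219∠-14.3° V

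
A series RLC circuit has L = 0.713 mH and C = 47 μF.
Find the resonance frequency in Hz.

Step 1 — Resonance condition Im(Z)=0 gives ω₀ = 1/√(LC).
Step 2 — ω₀ = 1/√(0.000713·4.7e-05) = 5463 rad/s.
Step 3 — f₀ = ω₀/(2π) = 869.4 Hz.

f₀ = 869.4 Hz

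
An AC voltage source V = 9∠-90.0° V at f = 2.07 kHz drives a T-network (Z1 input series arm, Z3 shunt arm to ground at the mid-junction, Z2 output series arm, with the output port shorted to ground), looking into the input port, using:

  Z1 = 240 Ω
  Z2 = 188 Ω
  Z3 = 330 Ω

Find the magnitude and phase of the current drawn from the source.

Step 1 — Angular frequency: ω = 2π·f = 2π·2070 = 1.301e+04 rad/s.
Step 2 — Component impedances:
  Z1: Z = R = 240 Ω
  Z2: Z = R = 188 Ω
  Z3: Z = R = 330 Ω
Step 3 — With the output port shorted to ground, the output series arm Z2 runs from the junction to ground; the shunt arm Z3 also runs from the junction to ground. They appear in parallel: Z3 || Z2 = 119.8 Ω.
Step 4 — Series with input arm Z1: Z_in = Z1 + (Z3 || Z2) = 359.8 Ω = 359.8∠0.0° Ω.
Step 5 — Source phasor: V = 9∠-90.0° V = 0 - j9 V.
Step 6 — Ohm's law: I = V / Z_total = (0 - j9) / (359.8) = 0 - j0.02502 A.
Step 7 — Convert to polar: |I| = 0.02502 A, ∠I = -90.0°.

I = 0.02502∠-90.0° A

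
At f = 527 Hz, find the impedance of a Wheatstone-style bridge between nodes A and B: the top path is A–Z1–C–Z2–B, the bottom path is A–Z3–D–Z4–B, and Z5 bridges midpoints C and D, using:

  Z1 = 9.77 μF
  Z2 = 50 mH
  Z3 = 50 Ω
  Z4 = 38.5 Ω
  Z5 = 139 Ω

Step 1 — Angular frequency: ω = 2π·f = 2π·527 = 3311 rad/s.
Step 2 — Component impedances:
  Z1: Z = 1/(jωC) = -j/(ω·C) = 0 - j30.91 Ω
  Z2: Z = jωL = j·3311·0.05 = 0 + j165.6 Ω
  Z3: Z = R = 50 Ω
  Z4: Z = R = 38.5 Ω
  Z5: Z = R = 139 Ω
Step 3 — Bridge requires nodal analysis (the Z5 bridge couples midpoints C and D, so the two paths cannot be reduced to a simple series/parallel combination). Setting node B to ground and injecting 1 A at node A, the 3-node admittance system at A, C, D solves to V_A = Z_AB = 55.95 + j24.39 Ω = 61.04∠23.6° Ω.

Z = 55.95 + j24.39 Ω = 61.04∠23.6° Ω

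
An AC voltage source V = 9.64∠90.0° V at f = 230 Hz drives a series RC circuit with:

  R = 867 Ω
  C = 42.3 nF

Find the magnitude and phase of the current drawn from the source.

Step 1 — Angular frequency: ω = 2π·f = 2π·230 = 1445 rad/s.
Step 2 — Component impedances:
  R: Z = R = 867 Ω
  C: Z = 1/(jωC) = -j/(ω·C) = 0 - j1.636e+04 Ω
Step 3 — Series combination: Z_total = R + C = 867 - j1.636e+04 Ω = 1.638e+04∠-87.0° Ω.
Step 4 — Source phasor: V = 9.64∠90.0° V = 0 + j9.64 V.
Step 5 — Ohm's law: I = V / Z_total = (0 + j9.64) / (867 - j1.636e+04) = -0.0005876 + j3.114e-05 A.
Step 6 — Convert to polar: |I| = 0.0005885 A, ∠I = 177.0°.

I = 0.0005885∠177.0° A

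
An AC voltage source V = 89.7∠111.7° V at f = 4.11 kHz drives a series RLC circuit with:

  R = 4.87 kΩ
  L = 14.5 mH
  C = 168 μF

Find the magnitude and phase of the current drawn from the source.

Step 1 — Angular frequency: ω = 2π·f = 2π·4110 = 2.582e+04 rad/s.
Step 2 — Component impedances:
  R: Z = R = 4870 Ω
  L: Z = jωL = j·2.582e+04·0.0145 = 0 + j374.4 Ω
  C: Z = 1/(jωC) = -j/(ω·C) = 0 - j0.2305 Ω
Step 3 — Series combination: Z_total = R + L + C = 4870 + j374.2 Ω = 4884∠4.4° Ω.
Step 4 — Source phasor: V = 89.7∠111.7° V = -33.17 + j83.34 V.
Step 5 — Ohm's law: I = V / Z_total = (-33.17 + j83.34) / (4870 + j374.2) = -0.005463 + j0.01753 A.
Step 6 — Convert to polar: |I| = 0.01836 A, ∠I = 107.3°.

I = 0.01836∠107.3° A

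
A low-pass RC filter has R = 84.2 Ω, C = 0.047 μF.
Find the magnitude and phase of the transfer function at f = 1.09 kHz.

Step 1 — Angular frequency: ω = 2π·1090 = 6849 rad/s.
Step 2 — Transfer function: H(jω) = 1/(1 + jωRC).
Step 3 — Denominator: 1 + jωRC = 1 + j·6849·84.2·4.7e-08 = 1 + j0.0271.
Step 4 — H = 0.9993 - j0.02708.
Step 5 — Magnitude: |H| = 0.9996 (-0.0 dB); phase: φ = -1.6°.

|H| = 0.9996 (-0.0 dB), φ = -1.6°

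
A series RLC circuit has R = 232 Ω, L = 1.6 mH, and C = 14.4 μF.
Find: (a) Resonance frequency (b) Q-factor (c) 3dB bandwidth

Step 1 — Resonance: ω₀ = 1/√(LC) = 1/√(0.0016·1.44e-05) = 6588 rad/s.
Step 2 — f₀ = ω₀/(2π) = 1049 Hz.
Step 3 — Series Q: Q = ω₀L/R = 6588·0.0016/232 = 0.04544.
Step 4 — Bandwidth: Δω = ω₀/Q = 1.45e+05 rad/s; BW = Δω/(2π) = 2.308e+04 Hz.

(a) f₀ = 1049 Hz  (b) Q = 0.04544  (c) BW = 2.308e+04 Hz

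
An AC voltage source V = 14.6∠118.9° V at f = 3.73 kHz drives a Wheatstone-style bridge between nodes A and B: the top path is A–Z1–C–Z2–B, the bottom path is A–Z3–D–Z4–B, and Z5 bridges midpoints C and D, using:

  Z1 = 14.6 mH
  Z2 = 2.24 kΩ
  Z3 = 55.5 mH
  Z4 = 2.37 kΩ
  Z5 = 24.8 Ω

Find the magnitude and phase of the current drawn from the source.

Step 1 — Angular frequency: ω = 2π·f = 2π·3730 = 2.344e+04 rad/s.
Step 2 — Component impedances:
  Z1: Z = jωL = j·2.344e+04·0.0146 = 0 + j342.2 Ω
  Z2: Z = R = 2240 Ω
  Z3: Z = jωL = j·2.344e+04·0.0555 = 0 + j1301 Ω
  Z4: Z = R = 2370 Ω
  Z5: Z = R = 24.8 Ω
Step 3 — Bridge requires nodal analysis (the Z5 bridge couples midpoints C and D, so the two paths cannot be reduced to a simple series/parallel combination). Setting node B to ground and injecting 1 A at node A, the 3-node admittance system at A, C, D solves to V_A = Z_AB = 1153 + j270.9 Ω = 1185∠13.2° Ω.
Step 4 — Source phasor: V = 14.6∠118.9° V = -7.056 + j12.78 V.
Step 5 — Ohm's law: I = V / Z_total = (-7.056 + j12.78) / (1153 + j270.9) = -0.003331 + j0.01186 A.
Step 6 — Convert to polar: |I| = 0.01232 A, ∠I = 105.7°.

I = 0.01232∠105.7° A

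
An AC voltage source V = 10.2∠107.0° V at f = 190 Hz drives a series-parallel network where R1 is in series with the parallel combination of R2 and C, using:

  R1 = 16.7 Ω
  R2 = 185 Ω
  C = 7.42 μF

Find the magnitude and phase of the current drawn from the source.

Step 1 — Angular frequency: ω = 2π·f = 2π·190 = 1194 rad/s.
Step 2 — Component impedances:
  R1: Z = R = 16.7 Ω
  R2: Z = R = 185 Ω
  C: Z = 1/(jωC) = -j/(ω·C) = 0 - j112.9 Ω
Step 3 — Parallel branch: R2 || C = 1/(1/R2 + 1/C) = 50.2 - j82.26 Ω.
Step 4 — Series with R1: Z_total = R1 + (R2 || C) = 66.9 - j82.26 Ω = 106∠-50.9° Ω.
Step 5 — Source phasor: V = 10.2∠107.0° V = -2.982 + j9.754 V.
Step 6 — Ohm's law: I = V / Z_total = (-2.982 + j9.754) / (66.9 - j82.26) = -0.08912 + j0.03622 A.
Step 7 — Convert to polar: |I| = 0.0962 A, ∠I = 157.9°.

I = 0.0962∠157.9° A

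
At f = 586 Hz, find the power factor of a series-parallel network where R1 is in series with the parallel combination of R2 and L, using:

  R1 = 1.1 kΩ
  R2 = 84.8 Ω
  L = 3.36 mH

Step 1 — Angular frequency: ω = 2π·f = 2π·586 = 3682 rad/s.
Step 2 — Component impedances:
  R1: Z = R = 1100 Ω
  R2: Z = R = 84.8 Ω
  L: Z = jωL = j·3682·0.00336 = 0 + j12.37 Ω
Step 3 — Parallel branch: R2 || L = 1/(1/R2 + 1/L) = 1.767 + j12.11 Ω.
Step 4 — Series with R1: Z_total = R1 + (R2 || L) = 1102 + j12.11 Ω = 1102∠0.6° Ω.
Step 5 — Power factor: PF = cos(φ) = Re(Z)/|Z| = 1101.77/1101.83 = 0.9999.
Step 6 — Type: Im(Z) = 12.11 ⇒ lagging (phase φ = 0.6°).

PF = 0.9999 (lagging, φ = 0.6°)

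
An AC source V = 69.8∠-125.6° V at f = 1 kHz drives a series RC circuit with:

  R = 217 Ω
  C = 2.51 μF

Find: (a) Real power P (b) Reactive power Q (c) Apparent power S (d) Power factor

Step 1 — Angular frequency: ω = 2π·f = 2π·1000 = 6283 rad/s.
Step 2 — Component impedances:
  R: Z = R = 217 Ω
  C: Z = 1/(jωC) = -j/(ω·C) = 0 - j63.41 Ω
Step 3 — Series combination: Z_total = R + C = 217 - j63.41 Ω = 226.1∠-16.3° Ω.
Step 4 — Source phasor: V = 69.8∠-125.6° V = -40.63 - j56.75 V.
Step 5 — Current: I = V / Z = -0.1021 - j0.2914 A = 0.3087∠-109.3° A.
Step 6 — Complex power: S = V·I* = 20.69 - j6.044 VA.
Step 7 — Real power: P = Re(S) = 20.69 W.
Step 8 — Reactive power: Q = Im(S) = -6.044 VAR.
Step 9 — Apparent power: |S| = 21.55 VA.
Step 10 — Power factor: PF = P/|S| = 0.9599 (leading).

(a) P = 20.69 W  (b) Q = -6.044 VAR  (c) S = 21.55 VA  (d) PF = 0.9599 (leading)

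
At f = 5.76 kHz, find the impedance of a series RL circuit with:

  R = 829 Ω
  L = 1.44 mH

Step 1 — Angular frequency: ω = 2π·f = 2π·5760 = 3.619e+04 rad/s.
Step 2 — Component impedances:
  R: Z = R = 829 Ω
  L: Z = jωL = j·3.619e+04·0.00144 = 0 + j52.12 Ω
Step 3 — Series combination: Z_total = R + L = 829 + j52.12 Ω = 830.6∠3.6° Ω.

Z = 829 + j52.12 Ω = 830.6∠3.6° Ω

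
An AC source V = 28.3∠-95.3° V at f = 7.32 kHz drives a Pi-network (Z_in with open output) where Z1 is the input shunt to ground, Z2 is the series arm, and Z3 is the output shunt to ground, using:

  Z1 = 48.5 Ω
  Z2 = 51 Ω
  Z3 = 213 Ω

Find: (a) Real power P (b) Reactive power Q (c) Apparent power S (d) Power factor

Step 1 — Angular frequency: ω = 2π·f = 2π·7320 = 4.599e+04 rad/s.
Step 2 — Component impedances:
  Z1: Z = R = 48.5 Ω
  Z2: Z = R = 51 Ω
  Z3: Z = R = 213 Ω
Step 3 — With open output, the series arm Z2 and the output shunt Z3 appear in series to ground: Z2 + Z3 = 264 Ω.
Step 4 — Parallel with input shunt Z1: Z_in = Z1 || (Z2 + Z3) = 40.97 Ω = 40.97∠0.0° Ω.
Step 5 — Source phasor: V = 28.3∠-95.3° V = -2.614 - j28.18 V.
Step 6 — Current: I = V / Z = -0.0638 - j0.6877 A = 0.6907∠-95.3° A.
Step 7 — Complex power: S = V·I* = 19.55 VA.
Step 8 — Real power: P = Re(S) = 19.55 W.
Step 9 — Reactive power: Q = Im(S) = 0 VAR.
Step 10 — Apparent power: |S| = 19.55 VA.
Step 11 — Power factor: PF = P/|S| = 1 (unity).

(a) P = 19.55 W  (b) Q = 0 VAR  (c) S = 19.55 VA  (d) PF = 1 (unity)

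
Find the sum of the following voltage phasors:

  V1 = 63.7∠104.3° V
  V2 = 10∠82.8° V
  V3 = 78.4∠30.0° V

Step 1 — Convert each phasor to rectangular form:
  V1 = 63.7·(cos(104.3°) + j·sin(104.3°)) = -15.73 + j61.73 V
  V2 = 10·(cos(82.8°) + j·sin(82.8°)) = 1.253 + j9.921 V
  V3 = 78.4·(cos(30.0°) + j·sin(30.0°)) = 67.9 + j39.2 V
Step 2 — Sum components: V_total = 53.42 + j110.8 V.
Step 3 — Convert to polar: |V_total| = 123 V, ∠V_total = 64.3°.

V_total = 123∠64.3° V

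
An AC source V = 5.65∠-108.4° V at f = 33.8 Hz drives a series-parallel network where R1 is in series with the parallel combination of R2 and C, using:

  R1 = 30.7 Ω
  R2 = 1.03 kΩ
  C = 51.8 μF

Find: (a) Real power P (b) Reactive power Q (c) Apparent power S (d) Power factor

Step 1 — Angular frequency: ω = 2π·f = 2π·33.8 = 212.4 rad/s.
Step 2 — Component impedances:
  R1: Z = R = 30.7 Ω
  R2: Z = R = 1030 Ω
  C: Z = 1/(jωC) = -j/(ω·C) = 0 - j90.9 Ω
Step 3 — Parallel branch: R2 || C = 1/(1/R2 + 1/C) = 7.961 - j90.2 Ω.
Step 4 — Series with R1: Z_total = R1 + (R2 || C) = 38.66 - j90.2 Ω = 98.14∠-66.8° Ω.
Step 5 — Source phasor: V = 5.65∠-108.4° V = -1.783 - j5.361 V.
Step 6 — Current: I = V / Z = 0.04305 - j0.03822 A = 0.05757∠-41.6° A.
Step 7 — Complex power: S = V·I* = 0.1281 - j0.299 VA.
Step 8 — Real power: P = Re(S) = 0.1281 W.
Step 9 — Reactive power: Q = Im(S) = -0.299 VAR.
Step 10 — Apparent power: |S| = 0.3253 VA.
Step 11 — Power factor: PF = P/|S| = 0.394 (leading).

(a) P = 0.1281 W  (b) Q = -0.299 VAR  (c) S = 0.3253 VA  (d) PF = 0.394 (leading)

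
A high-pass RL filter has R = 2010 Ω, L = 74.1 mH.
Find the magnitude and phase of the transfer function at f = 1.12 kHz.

Step 1 — Angular frequency: ω = 2π·1120 = 7037 rad/s.
Step 2 — Transfer function: H(jω) = jωL/(R + jωL).
Step 3 — Numerator jωL = j·521.5; denominator R + jωL = 2010 + j521.5.
Step 4 — H = 0.06306 + j0.2431.
Step 5 — Magnitude: |H| = 0.2511 (-12.0 dB); phase: φ = 75.5°.

|H| = 0.2511 (-12.0 dB), φ = 75.5°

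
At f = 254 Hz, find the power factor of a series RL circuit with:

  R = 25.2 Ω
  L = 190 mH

Step 1 — Angular frequency: ω = 2π·f = 2π·254 = 1596 rad/s.
Step 2 — Component impedances:
  R: Z = R = 25.2 Ω
  L: Z = jωL = j·1596·0.19 = 0 + j303.2 Ω
Step 3 — Series combination: Z_total = R + L = 25.2 + j303.2 Ω = 304.3∠85.2° Ω.
Step 4 — Power factor: PF = cos(φ) = Re(Z)/|Z| = 25.2/304.27 = 0.08282.
Step 5 — Type: Im(Z) = 303.2 ⇒ lagging (phase φ = 85.2°).

PF = 0.08282 (lagging, φ = 85.2°)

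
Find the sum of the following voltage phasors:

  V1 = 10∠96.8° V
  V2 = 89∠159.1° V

Step 1 — Convert each phasor to rectangular form:
  V1 = 10·(cos(96.8°) + j·sin(96.8°)) = -1.184 + j9.93 V
  V2 = 89·(cos(159.1°) + j·sin(159.1°)) = -83.14 + j31.75 V
Step 2 — Sum components: V_total = -84.33 + j41.68 V.
Step 3 — Convert to polar: |V_total| = 94.07 V, ∠V_total = 153.7°.

V_total = 94.07∠153.7° V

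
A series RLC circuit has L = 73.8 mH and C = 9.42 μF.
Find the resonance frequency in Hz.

Step 1 — Resonance condition Im(Z)=0 gives ω₀ = 1/√(LC).
Step 2 — ω₀ = 1/√(0.0738·9.42e-06) = 1199 rad/s.
Step 3 — f₀ = ω₀/(2π) = 190.9 Hz.

f₀ = 190.9 Hz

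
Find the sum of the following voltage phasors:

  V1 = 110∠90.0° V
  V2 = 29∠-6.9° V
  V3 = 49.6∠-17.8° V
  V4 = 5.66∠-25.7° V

Step 1 — Convert each phasor to rectangular form:
  V1 = 110·(cos(90.0°) + j·sin(90.0°)) = 0 + j110 V
  V2 = 29·(cos(-6.9°) + j·sin(-6.9°)) = 28.79 - j3.484 V
  V3 = 49.6·(cos(-17.8°) + j·sin(-17.8°)) = 47.23 - j15.16 V
  V4 = 5.66·(cos(-25.7°) + j·sin(-25.7°)) = 5.1 - j2.455 V
Step 2 — Sum components: V_total = 81.12 + j88.9 V.
Step 3 — Convert to polar: |V_total| = 120.3 V, ∠V_total = 47.6°.

V_total = 120.3∠47.6° V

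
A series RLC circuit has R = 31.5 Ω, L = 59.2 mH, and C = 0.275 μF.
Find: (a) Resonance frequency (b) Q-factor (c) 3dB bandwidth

Step 1 — Resonance: ω₀ = 1/√(LC) = 1/√(0.0592·2.75e-07) = 7837 rad/s.
Step 2 — f₀ = ω₀/(2π) = 1247 Hz.
Step 3 — Series Q: Q = ω₀L/R = 7837·0.0592/31.5 = 14.73.
Step 4 — Bandwidth: Δω = ω₀/Q = 532.1 rad/s; BW = Δω/(2π) = 84.69 Hz.

(a) f₀ = 1247 Hz  (b) Q = 14.73  (c) BW = 84.69 Hz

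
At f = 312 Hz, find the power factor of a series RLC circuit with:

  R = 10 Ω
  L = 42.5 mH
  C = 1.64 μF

Step 1 — Angular frequency: ω = 2π·f = 2π·312 = 1960 rad/s.
Step 2 — Component impedances:
  R: Z = R = 10 Ω
  L: Z = jωL = j·1960·0.0425 = 0 + j83.32 Ω
  C: Z = 1/(jωC) = -j/(ω·C) = 0 - j311 Ω
Step 3 — Series combination: Z_total = R + L + C = 10 - j227.7 Ω = 227.9∠-87.5° Ω.
Step 4 — Power factor: PF = cos(φ) = Re(Z)/|Z| = 10/227.95 = 0.04387.
Step 5 — Type: Im(Z) = -227.7 ⇒ leading (phase φ = -87.5°).

PF = 0.04387 (leading, φ = -87.5°)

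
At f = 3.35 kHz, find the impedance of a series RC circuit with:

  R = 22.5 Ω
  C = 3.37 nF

Step 1 — Angular frequency: ω = 2π·f = 2π·3350 = 2.105e+04 rad/s.
Step 2 — Component impedances:
  R: Z = R = 22.5 Ω
  C: Z = 1/(jωC) = -j/(ω·C) = 0 - j1.41e+04 Ω
Step 3 — Series combination: Z_total = R + C = 22.5 - j1.41e+04 Ω = 1.41e+04∠-89.9° Ω.

Z = 22.5 - j1.41e+04 Ω = 1.41e+04∠-89.9° Ω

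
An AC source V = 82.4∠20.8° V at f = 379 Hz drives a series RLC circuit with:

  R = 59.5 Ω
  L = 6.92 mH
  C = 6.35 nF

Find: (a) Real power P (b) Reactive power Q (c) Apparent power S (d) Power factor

Step 1 — Angular frequency: ω = 2π·f = 2π·379 = 2381 rad/s.
Step 2 — Component impedances:
  R: Z = R = 59.5 Ω
  L: Z = jωL = j·2381·0.00692 = 0 + j16.48 Ω
  C: Z = 1/(jωC) = -j/(ω·C) = 0 - j6.613e+04 Ω
Step 3 — Series combination: Z_total = R + L + C = 59.5 - j6.611e+04 Ω = 6.611e+04∠-89.9° Ω.
Step 4 — Source phasor: V = 82.4∠20.8° V = 77.03 + j29.26 V.
Step 5 — Current: I = V / Z = -0.0004415 + j0.001165 A = 0.001246∠110.7° A.
Step 6 — Complex power: S = V·I* = 9.242e-05 - j0.1027 VA.
Step 7 — Real power: P = Re(S) = 9.242e-05 W.
Step 8 — Reactive power: Q = Im(S) = -0.1027 VAR.
Step 9 — Apparent power: |S| = 0.1027 VA.
Step 10 — Power factor: PF = P/|S| = 0.0008999 (leading).

(a) P = 9.242e-05 W  (b) Q = -0.1027 VAR  (c) S = 0.1027 VA  (d) PF = 0.0008999 (leading)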